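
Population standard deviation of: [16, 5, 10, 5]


Mean = 36/4 = 9
  (16-9)²=49
  (5-9)²=16
  (10-9)²=1
  (5-9)²=16
Σ(x-μ)² = 82
σ² = 82/4 = 41/2

σ = √(41/2) ≈ 4.5277


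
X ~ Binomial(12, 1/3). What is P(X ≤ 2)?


P(X ≤ 2) = Σ P(X=i) for i=0..2
P(X=0) = 4096/531441
P(X=1) = 8192/177147
P(X=2) = 22528/177147
Sum = 96256/531441

P(X ≤ 2) = 96256/531441 ≈ 18.11%


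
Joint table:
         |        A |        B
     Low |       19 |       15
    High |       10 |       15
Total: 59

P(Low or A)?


P(Low∨A) = P(Low) + P(A) - P(Low∧A)
= (34 + 29 - 19)/59 = 44/59

P = 44/59 ≈ 74.58%


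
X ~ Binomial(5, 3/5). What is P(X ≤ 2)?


P(X ≤ 2) = Σ P(X=i) for i=0..2
P(X=0) = 32/3125
P(X=1) = 48/625
P(X=2) = 144/625
Sum = 992/3125

P(X ≤ 2) = 992/3125 ≈ 31.74%


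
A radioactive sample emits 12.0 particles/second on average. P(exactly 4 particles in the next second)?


Poisson(λ=12.0): P(X=4) = e^(-λ)×λ^k/k!
= e^(-12.0) × 12.0^4 / 4!
≈ 6.144212353e-06 × 20736 / 24 ≈ 0.005309

P(X=4) ≈ 0.005309 ≈ 0.53%


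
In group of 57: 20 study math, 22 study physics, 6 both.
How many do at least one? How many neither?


|A∪B| = 20+22-6 = 36
Neither = 57-36 = 21

At least one: 36; Neither: 21


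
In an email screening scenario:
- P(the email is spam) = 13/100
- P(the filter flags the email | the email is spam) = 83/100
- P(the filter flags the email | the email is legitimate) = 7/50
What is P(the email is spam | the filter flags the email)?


Using Bayes' theorem:
P(A|B) = P(B|A)·P(A) / P(B)

P(the filter flags the email) = 83/100 × 13/100 + 7/50 × 87/100
= 1079/10000 + 609/5000 = 2297/10000

P(the email is spam|the filter flags the email) = (1079/10000) / (2297/10000) = 1079/2297

P(the email is spam|the filter flags the email) = 1079/2297 ≈ 46.97%


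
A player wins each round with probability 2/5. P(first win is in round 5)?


Geometric: P(X=5) = (1-p)^(k-1)×p = (3/5)^4×2/5 = 162/3125

P(X=5) = 162/3125 ≈ 5.18%


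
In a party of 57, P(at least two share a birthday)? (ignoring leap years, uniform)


P(all different) = Π(365-i)/365 for i=0..56
= 0.009878
P(match) = 1 - 0.009878 = 0.990122

P ≈ 0.9901 ≈ 99.01%


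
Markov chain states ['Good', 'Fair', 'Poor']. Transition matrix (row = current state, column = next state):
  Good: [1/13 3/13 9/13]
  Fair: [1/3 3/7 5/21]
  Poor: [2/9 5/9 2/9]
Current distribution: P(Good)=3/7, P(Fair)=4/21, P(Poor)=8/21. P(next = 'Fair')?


P(next=Fair) = Σᵢ P(now=i)×P(i→Fair)
= 3/7×3/13 + 4/21×3/7 + 8/21×5/9
= 9/91 + 4/49 + 40/189 = 6745/17199

P = 6745/17199 ≈ 0.3922


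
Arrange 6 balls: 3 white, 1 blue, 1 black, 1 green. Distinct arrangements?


6!/(3!×1!×1!×1!) = 120

120


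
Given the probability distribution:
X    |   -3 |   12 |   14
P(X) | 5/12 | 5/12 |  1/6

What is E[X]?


E[X] = Σ x·P(X=x)
= (-3)×(5/12) + (12)×(5/12) + (14)×(1/6)
= 73/12

E[X] = 73/12


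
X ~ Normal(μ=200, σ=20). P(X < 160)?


z = (160-200)/20 = -2.0
P(Z < -2.0) = 0.0228

P(X < 160) ≈ 0.0228


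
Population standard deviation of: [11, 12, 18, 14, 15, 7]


Mean = 77/6
  (11-77/6)²=121/36
  (12-77/6)²=25/36
  (18-77/6)²=961/36
  (14-77/6)²=49/36
  (15-77/6)²=169/36
  (7-77/6)²=1225/36
Σ(x-μ)² = 425/6
σ² = (425/6)/6 = 425/36

σ = √(425/36) ≈ 3.4359


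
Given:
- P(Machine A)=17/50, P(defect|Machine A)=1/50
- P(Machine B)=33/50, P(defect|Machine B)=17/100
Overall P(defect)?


P(B) = Σ P(B|Aᵢ)×P(Aᵢ)
  1/50×17/50 = 17/2500
  17/100×33/50 = 561/5000
Sum = 119/1000

P(defect) = 119/1000 ≈ 11.90%


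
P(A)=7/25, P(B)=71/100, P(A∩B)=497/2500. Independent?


P(A)×P(B) = 497/2500
P(A∩B) = 497/2500
Equal ✓ → Independent

Yes, independent


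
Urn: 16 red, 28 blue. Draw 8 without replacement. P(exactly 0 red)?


Hypergeometric: C(16,0)×C(28,8)/C(44,8)
= 1×3108105/177232627 = 21735/1239389

P(X=0) = 21735/1239389 ≈ 1.75%


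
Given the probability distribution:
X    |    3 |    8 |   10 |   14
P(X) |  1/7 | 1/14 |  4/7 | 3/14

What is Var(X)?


E[X] = 68/7
E[X²] = 105
Var(X) = E[X²] - (E[X])² = 105 - 4624/49 = 521/49

Var(X) = 521/49 ≈ 10.6327


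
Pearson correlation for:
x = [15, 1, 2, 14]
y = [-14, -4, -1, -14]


n=4, Σx=32, Σy=-33, Σxy=-412, Σx²=426, Σy²=409
r = (4×(-412) - 32×(-33))/√((4×426 - 32²)(4×409 - (-33)²))
= -592/√(680×547) = -592/√371960 ≈ -592/609.8852 ≈ -0.9707

r ≈ -0.9707


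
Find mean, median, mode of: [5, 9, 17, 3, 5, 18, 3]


Sorted: [3, 3, 5, 5, 9, 17, 18]
Mean = 60/7
Median = 5
Freq: {5: 2, 9: 1, 17: 1, 3: 2, 18: 1}
Mode: [3, 5]

Mean=60/7, Median=5, Mode=[3, 5]


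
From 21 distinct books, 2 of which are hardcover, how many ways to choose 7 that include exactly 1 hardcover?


Choose 1 of the 2 hardcovers and 6 of the other 19 books:
C(2,1)×C(19,6) = 2×27132 = 54264

54264


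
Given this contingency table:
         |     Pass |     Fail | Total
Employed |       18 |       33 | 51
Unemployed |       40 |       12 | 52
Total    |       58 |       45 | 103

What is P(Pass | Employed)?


P(Pass | Employed) = 18/(18+33) = 18/51 = 6/17

P(Pass|Employed) = 6/17 ≈ 35.29%


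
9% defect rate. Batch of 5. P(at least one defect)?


P(all good) = (91/100)^5 = 6240321451/10000000000
P(≥1 defect) = 3759678549/10000000000

P = 3759678549/10000000000 ≈ 37.60%


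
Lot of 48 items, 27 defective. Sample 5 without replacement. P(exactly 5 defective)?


Hypergeometric: C(27,5)×C(21,0)/C(48,5)
= 80730×1/1712304 = 195/4136

P(X=5) = 195/4136 ≈ 4.71%


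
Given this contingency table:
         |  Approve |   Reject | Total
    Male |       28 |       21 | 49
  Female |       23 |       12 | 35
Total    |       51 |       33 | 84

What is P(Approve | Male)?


P(Approve | Male) = 28/(28+21) = 28/49 = 4/7

P(Approve|Male) = 4/7 ≈ 57.14%


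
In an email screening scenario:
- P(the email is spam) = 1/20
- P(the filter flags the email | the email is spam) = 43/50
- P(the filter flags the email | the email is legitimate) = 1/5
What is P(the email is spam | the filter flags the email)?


Using Bayes' theorem:
P(A|B) = P(B|A)·P(A) / P(B)

P(the filter flags the email) = 43/50 × 1/20 + 1/5 × 19/20
= 43/1000 + 19/100 = 233/1000

P(the email is spam|the filter flags the email) = (43/1000) / (233/1000) = 43/233

P(the email is spam|the filter flags the email) = 43/233 ≈ 18.45%


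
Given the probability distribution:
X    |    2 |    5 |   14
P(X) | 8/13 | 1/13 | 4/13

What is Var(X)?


E[X] = 77/13
E[X²] = 841/13
Var(X) = E[X²] - (E[X])² = 841/13 - 5929/169 = 5004/169

Var(X) = 5004/169 ≈ 29.6095


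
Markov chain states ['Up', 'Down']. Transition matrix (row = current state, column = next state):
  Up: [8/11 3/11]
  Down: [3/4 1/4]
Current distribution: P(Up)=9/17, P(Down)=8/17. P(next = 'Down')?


P(next=Down) = Σᵢ P(now=i)×P(i→Down)
= 9/17×3/11 + 8/17×1/4
= 27/187 + 2/17 = 49/187

P = 49/187 ≈ 0.2620


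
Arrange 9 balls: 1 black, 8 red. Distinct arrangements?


9!/(1!×8!) = 9

9


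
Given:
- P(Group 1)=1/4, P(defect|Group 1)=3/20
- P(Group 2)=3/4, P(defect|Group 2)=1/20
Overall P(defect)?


P(B) = Σ P(B|Aᵢ)×P(Aᵢ)
  3/20×1/4 = 3/80
  1/20×3/4 = 3/80
Sum = 3/40

P(defect) = 3/40 ≈ 7.50%


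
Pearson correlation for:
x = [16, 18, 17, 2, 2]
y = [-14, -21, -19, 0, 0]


n=5, Σx=55, Σy=-54, Σxy=-925, Σx²=877, Σy²=998
r = (5×(-925) - 55×(-54))/√((5×877 - 55²)(5×998 - (-54)²))
= -1655/√(1360×2074) = -1655/√2820640 ≈ -1655/1679.4761 ≈ -0.9854

r ≈ -0.9854


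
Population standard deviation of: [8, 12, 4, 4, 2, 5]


Mean = 35/6
  (8-35/6)²=169/36
  (12-35/6)²=1369/36
  (4-35/6)²=121/36
  (4-35/6)²=121/36
  (2-35/6)²=529/36
  (5-35/6)²=25/36
Σ(x-μ)² = 389/6
σ² = (389/6)/6 = 389/36

σ = √(389/36) ≈ 3.2872


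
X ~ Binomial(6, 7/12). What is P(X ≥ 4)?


P(X ≥ 4) = Σ P(X=i) for i=4..6
P(X=4) = 300125/995328
P(X=5) = 84035/497664
P(X=6) = 117649/2985984
Sum = 761117/1492992

P(X ≥ 4) = 761117/1492992 ≈ 50.98%


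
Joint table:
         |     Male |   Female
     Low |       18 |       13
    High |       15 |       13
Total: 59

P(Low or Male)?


P(Low∨Male) = P(Low) + P(Male) - P(Low∧Male)
= (31 + 33 - 18)/59 = 46/59

P = 46/59 ≈ 77.97%


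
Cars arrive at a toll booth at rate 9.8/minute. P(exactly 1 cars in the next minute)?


Poisson(λ=9.8): P(X=1) = e^(-λ)×λ^k/k!
= e^(-9.8) × 9.8^1 / 1!
≈ 5.545159943e-05 × 9.8 / 1 ≈ 0.000543

P(X=1) ≈ 0.000543 ≈ 0.05%


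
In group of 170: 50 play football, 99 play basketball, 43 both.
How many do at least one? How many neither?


|A∪B| = 50+99-43 = 106
Neither = 170-106 = 64

At least one: 106; Neither: 64


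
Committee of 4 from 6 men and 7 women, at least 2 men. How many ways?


Count by #men:
  2M,2W: C(6,2)×C(7,2)=315
  3M,1W: C(6,3)×C(7,1)=140
  4M,0W: C(6,4)×C(7,0)=15
Total = 470

470


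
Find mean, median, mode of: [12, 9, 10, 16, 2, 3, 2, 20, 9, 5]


Sorted: [2, 2, 3, 5, 9, 9, 10, 12, 16, 20]
Mean = 88/10 = 44/5
Median = 9
Freq: {12: 1, 9: 2, 10: 1, 16: 1, 2: 2, 3: 1, 20: 1, 5: 1}
Mode: [2, 9]

Mean=44/5, Median=9, Mode=[2, 9]


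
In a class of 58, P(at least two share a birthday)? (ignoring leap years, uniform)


P(all different) = Π(365-i)/365 for i=0..57
= 0.008335
P(match) = 1 - 0.008335 = 0.991665

P ≈ 0.9917 ≈ 99.17%


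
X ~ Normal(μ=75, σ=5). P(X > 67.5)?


z = (67.5-75)/5 = -1.5
P(X > 67.5) = 1 - P(Z ≤ -1.5) = 1 - 0.0668 = 0.9332

P(X > 67.5) ≈ 0.9332


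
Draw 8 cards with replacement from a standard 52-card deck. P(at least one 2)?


P(not a 2) = 48/52 = 12/13
P(none in 8 draws) = (12/13)^8 = 429981696/815730721
P(≥1 2) = 1 - 429981696/815730721 = 385749025/815730721

P = 385749025/815730721 ≈ 47.29%


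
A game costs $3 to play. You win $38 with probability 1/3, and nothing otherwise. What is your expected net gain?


E[gain] = (38-3)×1/3 + (-3)×2/3
= 35/3 - 2 = 29/3

Expected net gain = $29/3 ≈ $9.67


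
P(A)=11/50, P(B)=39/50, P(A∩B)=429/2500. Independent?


P(A)×P(B) = 429/2500
P(A∩B) = 429/2500
Equal ✓ → Independent

Yes, independent


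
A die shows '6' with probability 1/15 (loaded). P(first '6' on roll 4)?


Geometric: P(X=4) = (1-p)^(k-1)×p = (14/15)^3×1/15 = 2744/50625

P(X=4) = 2744/50625 ≈ 5.42%


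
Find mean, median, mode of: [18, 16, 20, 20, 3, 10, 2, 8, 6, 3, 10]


Sorted: [2, 3, 3, 6, 8, 10, 10, 16, 18, 20, 20]
Mean = 116/11
Median = 10
Freq: {18: 1, 16: 1, 20: 2, 3: 2, 10: 2, 2: 1, 8: 1, 6: 1}
Mode: [3, 10, 20]

Mean=116/11, Median=10, Mode=[3, 10, 20]


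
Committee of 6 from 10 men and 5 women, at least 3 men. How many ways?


Count by #men:
  3M,3W: C(10,3)×C(5,3)=1200
  4M,2W: C(10,4)×C(5,2)=2100
  5M,1W: C(10,5)×C(5,1)=1260
  6M,0W: C(10,6)×C(5,0)=210
Total = 4770

4770


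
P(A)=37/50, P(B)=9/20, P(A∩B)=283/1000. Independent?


P(A)×P(B) = 333/1000
P(A∩B) = 283/1000
Not equal → NOT independent

No, not independent


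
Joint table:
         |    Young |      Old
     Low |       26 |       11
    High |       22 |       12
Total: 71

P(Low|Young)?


P(Low|Young) = 26/(26+22) = 26/48 = 13/24

P = 13/24 ≈ 54.17%


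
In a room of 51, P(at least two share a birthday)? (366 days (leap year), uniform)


P(all different) = Π(366-i)/366 for i=0..50
= 0.025839
P(match) = 1 - 0.025839 = 0.974161

P ≈ 0.9742 ≈ 97.42%


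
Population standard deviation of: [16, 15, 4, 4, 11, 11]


Mean = 61/6
  (16-61/6)²=1225/36
  (15-61/6)²=841/36
  (4-61/6)²=1369/36
  (4-61/6)²=1369/36
  (11-61/6)²=25/36
  (11-61/6)²=25/36
Σ(x-μ)² = 809/6
σ² = (809/6)/6 = 809/36

σ = √(809/36) ≈ 4.7405


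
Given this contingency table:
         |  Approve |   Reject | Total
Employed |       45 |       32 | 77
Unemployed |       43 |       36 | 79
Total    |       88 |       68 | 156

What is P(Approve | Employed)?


P(Approve | Employed) = 45/(45+32) = 45/77

P(Approve|Employed) = 45/77 ≈ 58.44%


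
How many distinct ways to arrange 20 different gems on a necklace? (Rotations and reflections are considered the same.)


Free circular arrangements: rotations and reflections both identified.
(n-1)!/2 = 19!/2 = 121645100408832000/2 = 60822550204416000

60822550204416000


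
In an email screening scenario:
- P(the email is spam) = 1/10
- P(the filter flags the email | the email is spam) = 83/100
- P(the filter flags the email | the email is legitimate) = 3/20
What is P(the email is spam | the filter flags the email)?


Using Bayes' theorem:
P(A|B) = P(B|A)·P(A) / P(B)

P(the filter flags the email) = 83/100 × 1/10 + 3/20 × 9/10
= 83/1000 + 27/200 = 109/500

P(the email is spam|the filter flags the email) = (83/1000) / (109/500) = 83/218

P(the email is spam|the filter flags the email) = 83/218 ≈ 38.07%


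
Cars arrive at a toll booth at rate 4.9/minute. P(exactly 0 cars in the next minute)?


Poisson(λ=4.9): P(X=0) = e^(-λ)×λ^k/k!
= e^(-4.9) × 4.9^0 / 0!
≈ 0.007446583071 × 1 / 1 ≈ 0.007447

P(X=0) ≈ 0.007447 ≈ 0.74%


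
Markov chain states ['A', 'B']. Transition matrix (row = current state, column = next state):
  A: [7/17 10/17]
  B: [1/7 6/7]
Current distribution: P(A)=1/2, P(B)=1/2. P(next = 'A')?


P(next=A) = Σᵢ P(now=i)×P(i→A)
= 1/2×7/17 + 1/2×1/7
= 7/34 + 1/14 = 33/119

P = 33/119 ≈ 0.2773


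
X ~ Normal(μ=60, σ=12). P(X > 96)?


z = (96-60)/12 = 3.0
P(X > 96) = 1 - P(Z ≤ 3.0) = 1 - 0.9987 = 0.0013

P(X > 96) ≈ 0.0013


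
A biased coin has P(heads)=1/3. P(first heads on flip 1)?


Geometric: P(X=1) = (1-p)^(k-1)×p = (2/3)^0×1/3 = 1/3

P(X=1) = 1/3 ≈ 33.33%


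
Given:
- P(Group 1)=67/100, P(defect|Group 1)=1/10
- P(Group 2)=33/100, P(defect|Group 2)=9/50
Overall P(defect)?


P(B) = Σ P(B|Aᵢ)×P(Aᵢ)
  1/10×67/100 = 67/1000
  9/50×33/100 = 297/5000
Sum = 79/625

P(defect) = 79/625 ≈ 12.64%


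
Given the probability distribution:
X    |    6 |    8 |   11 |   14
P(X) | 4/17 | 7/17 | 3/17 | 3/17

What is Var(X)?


E[X] = 155/17
E[X²] = 1543/17
Var(X) = E[X²] - (E[X])² = 1543/17 - 24025/289 = 2206/289

Var(X) = 2206/289 ≈ 7.6332


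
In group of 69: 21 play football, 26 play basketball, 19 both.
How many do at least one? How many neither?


|A∪B| = 21+26-19 = 28
Neither = 69-28 = 41

At least one: 28; Neither: 41


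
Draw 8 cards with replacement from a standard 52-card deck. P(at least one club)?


P(not a club) = 39/52 = 3/4
P(none in 8 draws) = (3/4)^8 = 6561/65536
P(≥1 club) = 1 - 6561/65536 = 58975/65536

P = 58975/65536 ≈ 89.99%


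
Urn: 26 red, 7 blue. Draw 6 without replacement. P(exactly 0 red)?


Hypergeometric: C(26,0)×C(7,6)/C(33,6)
= 1×7/1107568 = 1/158224

P(X=0) = 1/158224 ≈ 0.00%


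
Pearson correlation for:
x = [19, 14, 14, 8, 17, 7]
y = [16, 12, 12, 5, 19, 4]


n=6, Σx=79, Σy=68, Σxy=1031, Σx²=1155, Σy²=946
r = (6×1031 - 79×68)/√((6×1155 - 79²)(6×946 - 68²))
= 814/√(689×1052) = 814/√724828 ≈ 814/851.3683 ≈ 0.9561

r ≈ 0.9561


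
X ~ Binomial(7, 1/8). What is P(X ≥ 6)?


P(X ≥ 6) = Σ P(X=i) for i=6..7
P(X=6) = 49/2097152
P(X=7) = 1/2097152
Sum = 25/1048576

P(X ≥ 6) = 25/1048576 ≈ 0.00%


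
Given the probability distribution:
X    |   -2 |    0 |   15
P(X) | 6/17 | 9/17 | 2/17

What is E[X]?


E[X] = Σ x·P(X=x)
= (-2)×(6/17) + (0)×(9/17) + (15)×(2/17)
= 18/17

E[X] = 18/17


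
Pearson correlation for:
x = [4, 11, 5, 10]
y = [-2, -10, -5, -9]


n=4, Σx=30, Σy=-26, Σxy=-233, Σx²=262, Σy²=210
r = (4×(-233) - 30×(-26))/√((4×262 - 30²)(4×210 - (-26)²))
= -152/√(148×164) = -152/√24272 ≈ -152/155.7947 ≈ -0.9756

r ≈ -0.9756


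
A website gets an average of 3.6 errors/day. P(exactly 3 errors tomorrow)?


Poisson(λ=3.6): P(X=3) = e^(-λ)×λ^k/k!
= e^(-3.6) × 3.6^3 / 3!
≈ 0.02732372245 × 46.656 / 6 ≈ 0.212469

P(X=3) ≈ 0.212469 ≈ 21.25%


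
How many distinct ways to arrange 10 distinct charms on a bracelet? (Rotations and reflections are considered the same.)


Free circular arrangements: rotations and reflections both identified.
(n-1)!/2 = 9!/2 = 362880/2 = 181440

181440


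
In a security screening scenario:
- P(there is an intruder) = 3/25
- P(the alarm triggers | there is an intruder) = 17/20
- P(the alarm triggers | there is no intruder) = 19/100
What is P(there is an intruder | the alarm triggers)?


Using Bayes' theorem:
P(A|B) = P(B|A)·P(A) / P(B)

P(the alarm triggers) = 17/20 × 3/25 + 19/100 × 22/25
= 51/500 + 209/1250 = 673/2500

P(there is an intruder|the alarm triggers) = (51/500) / (673/2500) = 255/673

P(there is an intruder|the alarm triggers) = 255/673 ≈ 37.89%


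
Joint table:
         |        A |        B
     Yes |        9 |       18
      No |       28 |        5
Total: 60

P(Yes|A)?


P(Yes|A) = 9/(9+28) = 9/37

P = 9/37 ≈ 24.32%


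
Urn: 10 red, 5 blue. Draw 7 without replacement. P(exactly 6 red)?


Hypergeometric: C(10,6)×C(5,1)/C(15,7)
= 210×5/6435 = 70/429

P(X=6) = 70/429 ≈ 16.32%


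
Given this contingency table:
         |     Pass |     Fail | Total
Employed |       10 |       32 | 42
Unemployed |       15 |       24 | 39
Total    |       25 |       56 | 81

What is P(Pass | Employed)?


P(Pass | Employed) = 10/(10+32) = 10/42 = 5/21

P(Pass|Employed) = 5/21 ≈ 23.81%


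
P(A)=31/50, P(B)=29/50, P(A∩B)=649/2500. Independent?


P(A)×P(B) = 899/2500
P(A∩B) = 649/2500
Not equal → NOT independent

No, not independent


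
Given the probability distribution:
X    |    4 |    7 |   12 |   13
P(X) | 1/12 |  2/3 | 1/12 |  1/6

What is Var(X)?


E[X] = 49/6
E[X²] = 445/6
Var(X) = E[X²] - (E[X])² = 445/6 - 2401/36 = 269/36

Var(X) = 269/36 ≈ 7.4722


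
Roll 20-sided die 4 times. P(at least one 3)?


P(no 3)^4 = (19/20)^4 = 130321/160000
P(≥1) = 1 - 130321/160000 = 29679/160000

P = 29679/160000 ≈ 18.55%


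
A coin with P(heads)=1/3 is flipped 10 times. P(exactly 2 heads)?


Binomial: P(X=2) = C(10,2)×p^2×(1-p)^8
= 45 × 1/9 × 256/6561 = 1280/6561

P(X=2) = 1280/6561 ≈ 19.51%


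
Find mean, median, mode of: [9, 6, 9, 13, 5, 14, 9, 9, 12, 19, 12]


Sorted: [5, 6, 9, 9, 9, 9, 12, 12, 13, 14, 19]
Mean = 117/11
Median = 9
Freq: {9: 4, 6: 1, 13: 1, 5: 1, 14: 1, 12: 2, 19: 1}
Mode: [9]

Mean=117/11, Median=9, Mode=9


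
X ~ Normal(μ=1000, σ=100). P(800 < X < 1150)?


z₁=(800-1000)/100=-2.0, z₂=(1150-1000)/100=1.5
P = Φ(1.5) - Φ(-2.0) = 0.933193 - 0.022750 = 0.910443 ≈ 0.9104

P(800 < X < 1150) ≈ 0.9104


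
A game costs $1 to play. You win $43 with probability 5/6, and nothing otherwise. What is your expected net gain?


E[gain] = (43-1)×5/6 + (-1)×1/6
= 35 - 1/6 = 209/6

Expected net gain = $209/6 ≈ $34.83


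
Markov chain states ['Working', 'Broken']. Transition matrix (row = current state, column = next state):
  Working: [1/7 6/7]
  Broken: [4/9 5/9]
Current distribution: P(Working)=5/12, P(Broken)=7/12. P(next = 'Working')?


P(next=Working) = Σᵢ P(now=i)×P(i→Working)
= 5/12×1/7 + 7/12×4/9
= 5/84 + 7/27 = 241/756

P = 241/756 ≈ 0.3188


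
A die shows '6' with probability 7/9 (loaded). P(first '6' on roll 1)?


Geometric: P(X=1) = (1-p)^(k-1)×p = (2/9)^0×7/9 = 7/9

P(X=1) = 7/9 ≈ 77.78%


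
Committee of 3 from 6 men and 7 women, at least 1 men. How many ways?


Count by #men:
  1M,2W: C(6,1)×C(7,2)=126
  2M,1W: C(6,2)×C(7,1)=105
  3M,0W: C(6,3)×C(7,0)=20
Total = 251

251


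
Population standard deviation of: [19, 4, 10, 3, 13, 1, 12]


Mean = 62/7
  (19-62/7)²=5041/49
  (4-62/7)²=1156/49
  (10-62/7)²=64/49
  (3-62/7)²=1681/49
  (13-62/7)²=841/49
  (1-62/7)²=3025/49
  (12-62/7)²=484/49
Σ(x-μ)² = 1756/7
σ² = (1756/7)/7 = 1756/49

σ = √(1756/49) ≈ 5.9864


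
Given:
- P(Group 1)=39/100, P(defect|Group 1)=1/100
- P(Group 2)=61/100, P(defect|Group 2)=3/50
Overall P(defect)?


P(B) = Σ P(B|Aᵢ)×P(Aᵢ)
  1/100×39/100 = 39/10000
  3/50×61/100 = 183/5000
Sum = 81/2000

P(defect) = 81/2000 ≈ 4.05%


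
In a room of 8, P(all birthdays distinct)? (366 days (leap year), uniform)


P(all different) = Π(366-i)/366 for i=0..7
= (366/366)×(365/366)×...×(359/366)
= 0.925861

P ≈ 0.9259 ≈ 92.59%


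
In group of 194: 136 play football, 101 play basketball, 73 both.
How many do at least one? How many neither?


|A∪B| = 136+101-73 = 164
Neither = 194-164 = 30

At least one: 164; Neither: 30


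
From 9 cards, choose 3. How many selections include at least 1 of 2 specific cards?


Complement: C(9,3) - C(7,3) = 84 - 35 = 49

49


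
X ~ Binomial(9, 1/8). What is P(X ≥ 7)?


P(X ≥ 7) = Σ P(X=i) for i=7..9
P(X=7) = 441/33554432
P(X=8) = 63/134217728
P(X=9) = 1/134217728
Sum = 457/33554432

P(X ≥ 7) = 457/33554432 ≈ 0.00%


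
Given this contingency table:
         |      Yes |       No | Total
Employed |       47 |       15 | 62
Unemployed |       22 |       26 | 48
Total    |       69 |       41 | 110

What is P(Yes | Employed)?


P(Yes | Employed) = 47/(47+15) = 47/62

P(Yes|Employed) = 47/62 ≈ 75.81%


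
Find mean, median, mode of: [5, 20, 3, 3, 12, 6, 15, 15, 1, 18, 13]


Sorted: [1, 3, 3, 5, 6, 12, 13, 15, 15, 18, 20]
Mean = 111/11
Median = 12
Freq: {5: 1, 20: 1, 3: 2, 12: 1, 6: 1, 15: 2, 1: 1, 18: 1, 13: 1}
Mode: [3, 15]

Mean=111/11, Median=12, Mode=[3, 15]


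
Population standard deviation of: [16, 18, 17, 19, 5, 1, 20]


Mean = 96/7
  (16-96/7)²=256/49
  (18-96/7)²=900/49
  (17-96/7)²=529/49
  (19-96/7)²=1369/49
  (5-96/7)²=3721/49
  (1-96/7)²=7921/49
  (20-96/7)²=1936/49
Σ(x-μ)² = 2376/7
σ² = (2376/7)/7 = 2376/49

σ = √(2376/49) ≈ 6.9635


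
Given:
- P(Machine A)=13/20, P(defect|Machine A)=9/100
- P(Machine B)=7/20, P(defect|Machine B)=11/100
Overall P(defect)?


P(B) = Σ P(B|Aᵢ)×P(Aᵢ)
  9/100×13/20 = 117/2000
  11/100×7/20 = 77/2000
Sum = 97/1000

P(defect) = 97/1000 ≈ 9.70%


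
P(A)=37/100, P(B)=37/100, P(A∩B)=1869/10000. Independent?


P(A)×P(B) = 1369/10000
P(A∩B) = 1869/10000
Not equal → NOT independent

No, not independent


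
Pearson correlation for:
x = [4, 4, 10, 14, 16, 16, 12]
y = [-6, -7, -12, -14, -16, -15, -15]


n=7, Σx=76, Σy=-85, Σxy=-1044, Σx²=984, Σy²=1131
r = (7×(-1044) - 76×(-85))/√((7×984 - 76²)(7×1131 - (-85)²))
= -848/√(1112×692) = -848/√769504 ≈ -848/877.2138 ≈ -0.9667

r ≈ -0.9667


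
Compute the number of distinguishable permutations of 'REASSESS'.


Letters: 8, freq: {'R': 1, 'E': 2, 'A': 1, 'S': 4}
8!/(1!×2!×1!×4!) = 40320/48 = 840

840


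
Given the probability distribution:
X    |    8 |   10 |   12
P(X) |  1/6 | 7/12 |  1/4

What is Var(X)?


E[X] = 61/6
E[X²] = 105
Var(X) = E[X²] - (E[X])² = 105 - 3721/36 = 59/36

Var(X) = 59/36 ≈ 1.6389


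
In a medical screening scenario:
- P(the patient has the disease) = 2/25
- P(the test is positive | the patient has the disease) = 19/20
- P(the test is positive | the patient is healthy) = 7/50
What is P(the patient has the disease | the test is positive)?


Using Bayes' theorem:
P(A|B) = P(B|A)·P(A) / P(B)

P(the test is positive) = 19/20 × 2/25 + 7/50 × 23/25
= 19/250 + 161/1250 = 128/625

P(the patient has the disease|the test is positive) = (19/250) / (128/625) = 95/256

P(the patient has the disease|the test is positive) = 95/256 ≈ 37.11%


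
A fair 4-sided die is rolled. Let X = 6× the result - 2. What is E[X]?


E[die] = (1+4)/2 = 5/2
E[X] = 6×5/2 - 2 = 13

E[X] = 13


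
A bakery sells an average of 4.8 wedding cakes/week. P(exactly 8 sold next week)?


Poisson(λ=4.8): P(X=8) = e^(-λ)×λ^k/k!
= e^(-4.8) × 4.8^8 / 8!
≈ 0.008229747049 × 281792.804291 / 40320 ≈ 0.057517

P(X=8) ≈ 0.057517 ≈ 5.75%


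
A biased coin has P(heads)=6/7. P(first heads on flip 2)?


Geometric: P(X=2) = (1-p)^(k-1)×p = (1/7)^1×6/7 = 6/49

P(X=2) = 6/49 ≈ 12.24%


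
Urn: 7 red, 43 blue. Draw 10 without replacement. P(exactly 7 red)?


Hypergeometric: C(7,7)×C(43,3)/C(50,10)
= 1×12341/10272278170 = 1/832370

P(X=7) = 1/832370 ≈ 0.00%


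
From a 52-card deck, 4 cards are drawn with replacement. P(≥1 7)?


P(not a 7) = 48/52 = 12/13
P(none in 4 draws) = (12/13)^4 = 20736/28561
P(≥1 7) = 1 - 20736/28561 = 7825/28561

P = 7825/28561 ≈ 27.40%


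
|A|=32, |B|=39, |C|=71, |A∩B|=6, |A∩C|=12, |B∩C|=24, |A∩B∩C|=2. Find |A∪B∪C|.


|A∪B∪C| = 32+39+71-6-12-24+2 = 102

|A∪B∪C| = 102


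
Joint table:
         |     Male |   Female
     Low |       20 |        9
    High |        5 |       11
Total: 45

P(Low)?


P(Low) = (20+9)/45 = 29/45

P(Low) = 29/45 ≈ 64.44%


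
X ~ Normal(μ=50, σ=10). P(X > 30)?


z = (30-50)/10 = -2.0
P(X > 30) = 1 - P(Z ≤ -2.0) = 1 - 0.0228 = 0.9772

P(X > 30) ≈ 0.9772


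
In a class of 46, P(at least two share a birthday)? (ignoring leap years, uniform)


P(all different) = Π(365-i)/365 for i=0..45
= 0.051747
P(match) = 1 - 0.051747 = 0.948253

P ≈ 0.9483 ≈ 94.83%


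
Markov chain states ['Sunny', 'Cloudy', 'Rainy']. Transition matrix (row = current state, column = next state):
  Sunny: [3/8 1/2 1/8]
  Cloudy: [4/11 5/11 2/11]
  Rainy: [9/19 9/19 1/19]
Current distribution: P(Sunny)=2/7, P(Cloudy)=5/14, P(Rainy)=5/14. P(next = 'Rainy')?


P(next=Rainy) = Σᵢ P(now=i)×P(i→Rainy)
= 2/7×1/8 + 5/14×2/11 + 5/14×1/19
= 1/28 + 5/77 + 5/266 = 699/5852

P = 699/5852 ≈ 0.1194


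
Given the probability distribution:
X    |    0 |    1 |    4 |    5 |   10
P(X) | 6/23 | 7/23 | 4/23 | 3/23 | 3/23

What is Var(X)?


E[X] = 68/23
E[X²] = 446/23
Var(X) = E[X²] - (E[X])² = 446/23 - 4624/529 = 5634/529

Var(X) = 5634/529 ≈ 10.6503


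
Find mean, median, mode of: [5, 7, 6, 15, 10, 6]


Sorted: [5, 6, 6, 7, 10, 15]
Mean = 49/6
Median = 13/2
Freq: {5: 1, 7: 1, 6: 2, 15: 1, 10: 1}
Mode: [6]

Mean=49/6, Median=13/2, Mode=6


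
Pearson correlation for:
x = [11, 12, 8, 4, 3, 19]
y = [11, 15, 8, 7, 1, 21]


n=6, Σx=57, Σy=63, Σxy=795, Σx²=715, Σy²=901
r = (6×795 - 57×63)/√((6×715 - 57²)(6×901 - 63²))
= 1179/√(1041×1437) = 1179/√1495917 ≈ 1179/1223.0769 ≈ 0.9640

r ≈ 0.9640


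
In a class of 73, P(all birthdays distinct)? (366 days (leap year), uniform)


P(all different) = Π(366-i)/366 for i=0..72
= (366/366)×(365/366)×...×(294/366)
= 0.000449

P ≈ 0.0004 ≈ 0.04%


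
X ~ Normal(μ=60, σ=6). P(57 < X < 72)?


z₁=(57-60)/6=-0.5, z₂=(72-60)/6=2.0
P = Φ(2.0) - Φ(-0.5) = 0.977250 - 0.308538 = 0.668712 ≈ 0.6687

P(57 < X < 72) ≈ 0.6687


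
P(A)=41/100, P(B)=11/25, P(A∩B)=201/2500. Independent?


P(A)×P(B) = 451/2500
P(A∩B) = 201/2500
Not equal → NOT independent

No, not independent


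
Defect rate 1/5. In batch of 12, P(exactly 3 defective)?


Binomial: P(X=3) = C(12,3)×p^3×(1-p)^9
= 220 × 1/125 × 262144/1953125 = 11534336/48828125

P(X=3) = 11534336/48828125 ≈ 23.62%


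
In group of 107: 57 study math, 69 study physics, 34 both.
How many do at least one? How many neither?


|A∪B| = 57+69-34 = 92
Neither = 107-92 = 15

At least one: 92; Neither: 15


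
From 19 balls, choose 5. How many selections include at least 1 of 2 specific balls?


Complement: C(19,5) - C(17,5) = 11628 - 6188 = 5440

5440


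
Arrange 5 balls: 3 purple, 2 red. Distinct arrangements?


5!/(3!×2!) = 10

10


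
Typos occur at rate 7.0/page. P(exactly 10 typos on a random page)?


Poisson(λ=7.0): P(X=10) = e^(-λ)×λ^k/k!
= e^(-7.0) × 7.0^10 / 10!
≈ 0.0009118819656 × 282475249 / 3628800 ≈ 0.070983

P(X=10) ≈ 0.070983 ≈ 7.10%


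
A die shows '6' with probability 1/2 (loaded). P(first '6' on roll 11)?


Geometric: P(X=11) = (1-p)^(k-1)×p = (1/2)^10×1/2 = 1/2048

P(X=11) = 1/2048 ≈ 0.05%


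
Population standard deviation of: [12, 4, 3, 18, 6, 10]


Mean = 53/6
  (12-53/6)²=361/36
  (4-53/6)²=841/36
  (3-53/6)²=1225/36
  (18-53/6)²=3025/36
  (6-53/6)²=289/36
  (10-53/6)²=49/36
Σ(x-μ)² = 965/6
σ² = (965/6)/6 = 965/36

σ = √(965/36) ≈ 5.1774


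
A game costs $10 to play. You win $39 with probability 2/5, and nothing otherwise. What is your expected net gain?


E[gain] = (39-10)×2/5 + (-10)×3/5
= 58/5 - 6 = 28/5

Expected net gain = $28/5 ≈ $5.60


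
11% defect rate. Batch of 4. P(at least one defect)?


P(all good) = (89/100)^4 = 62742241/100000000
P(≥1 defect) = 37257759/100000000

P = 37257759/100000000 ≈ 37.26%


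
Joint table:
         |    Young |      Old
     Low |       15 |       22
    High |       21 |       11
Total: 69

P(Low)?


P(Low) = (15+22)/69 = 37/69

P(Low) = 37/69 ≈ 53.62%


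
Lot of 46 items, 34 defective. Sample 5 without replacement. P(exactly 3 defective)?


Hypergeometric: C(34,3)×C(12,2)/C(46,5)
= 5984×66/1370754 = 5984/20769

P(X=3) = 5984/20769 ≈ 28.81%


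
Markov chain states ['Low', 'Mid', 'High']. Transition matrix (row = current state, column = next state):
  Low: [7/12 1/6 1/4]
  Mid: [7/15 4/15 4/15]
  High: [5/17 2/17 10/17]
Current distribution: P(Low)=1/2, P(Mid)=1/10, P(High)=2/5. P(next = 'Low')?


P(next=Low) = Σᵢ P(now=i)×P(i→Low)
= 1/2×7/12 + 1/10×7/15 + 2/5×5/17
= 7/24 + 7/150 + 2/17 = 4651/10200

P = 4651/10200 ≈ 0.4560


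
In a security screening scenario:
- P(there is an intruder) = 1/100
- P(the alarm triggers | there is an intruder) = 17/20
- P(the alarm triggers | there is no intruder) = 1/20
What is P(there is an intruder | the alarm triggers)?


Using Bayes' theorem:
P(A|B) = P(B|A)·P(A) / P(B)

P(the alarm triggers) = 17/20 × 1/100 + 1/20 × 99/100
= 17/2000 + 99/2000 = 29/500

P(there is an intruder|the alarm triggers) = (17/2000) / (29/500) = 17/116

P(there is an intruder|the alarm triggers) = 17/116 ≈ 14.66%


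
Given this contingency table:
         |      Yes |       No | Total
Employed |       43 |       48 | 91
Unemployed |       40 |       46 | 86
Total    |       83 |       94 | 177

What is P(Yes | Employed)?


P(Yes | Employed) = 43/(43+48) = 43/91

P(Yes|Employed) = 43/91 ≈ 47.25%


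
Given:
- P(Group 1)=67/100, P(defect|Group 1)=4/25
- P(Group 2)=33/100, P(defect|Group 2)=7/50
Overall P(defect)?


P(B) = Σ P(B|Aᵢ)×P(Aᵢ)
  4/25×67/100 = 67/625
  7/50×33/100 = 231/5000
Sum = 767/5000

P(defect) = 767/5000 ≈ 15.34%


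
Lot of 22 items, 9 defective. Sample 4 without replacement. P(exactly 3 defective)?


Hypergeometric: C(9,3)×C(13,1)/C(22,4)
= 84×13/7315 = 156/1045

P(X=3) = 156/1045 ≈ 14.93%


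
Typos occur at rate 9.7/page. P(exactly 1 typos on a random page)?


Poisson(λ=9.7): P(X=1) = e^(-λ)×λ^k/k!
= e^(-9.7) × 9.7^1 / 1!
≈ 6.128349505e-05 × 9.7 / 1 ≈ 0.000594

P(X=1) ≈ 0.000594 ≈ 0.06%


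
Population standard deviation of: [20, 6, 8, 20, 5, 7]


Mean = 66/6 = 11
  (20-11)²=81
  (6-11)²=25
  (8-11)²=9
  (20-11)²=81
  (5-11)²=36
  (7-11)²=16
Σ(x-μ)² = 248
σ² = 248/6 = 124/3

σ = √(124/3) ≈ 6.4291


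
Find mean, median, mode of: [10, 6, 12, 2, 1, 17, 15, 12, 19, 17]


Sorted: [1, 2, 6, 10, 12, 12, 15, 17, 17, 19]
Mean = 111/10
Median = 12
Freq: {10: 1, 6: 1, 12: 2, 2: 1, 1: 1, 17: 2, 15: 1, 19: 1}
Mode: [12, 17]

Mean=111/10, Median=12, Mode=[12, 17]


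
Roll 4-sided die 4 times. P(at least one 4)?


P(no 4)^4 = (3/4)^4 = 81/256
P(≥1) = 1 - 81/256 = 175/256

P = 175/256 ≈ 68.36%


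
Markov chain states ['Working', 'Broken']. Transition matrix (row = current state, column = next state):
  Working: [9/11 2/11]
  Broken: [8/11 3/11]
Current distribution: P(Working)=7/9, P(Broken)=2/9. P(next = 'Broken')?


P(next=Broken) = Σᵢ P(now=i)×P(i→Broken)
= 7/9×2/11 + 2/9×3/11
= 14/99 + 2/33 = 20/99

P = 20/99 ≈ 0.2020


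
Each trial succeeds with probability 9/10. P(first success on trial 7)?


Geometric: P(X=7) = (1-p)^(k-1)×p = (1/10)^6×9/10 = 9/10000000

P(X=7) = 9/10000000 ≈ 0.00%


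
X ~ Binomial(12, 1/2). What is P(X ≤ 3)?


P(X ≤ 3) = Σ P(X=i) for i=0..3
P(X=0) = 1/4096
P(X=1) = 3/1024
P(X=2) = 33/2048
P(X=3) = 55/1024
Sum = 299/4096

P(X ≤ 3) = 299/4096 ≈ 7.30%


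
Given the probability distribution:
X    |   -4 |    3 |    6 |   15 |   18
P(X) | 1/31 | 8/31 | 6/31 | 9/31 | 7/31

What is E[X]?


E[X] = Σ x·P(X=x)
= (-4)×(1/31) + (3)×(8/31) + (6)×(6/31) + (15)×(9/31) + (18)×(7/31)
= 317/31

E[X] = 317/31


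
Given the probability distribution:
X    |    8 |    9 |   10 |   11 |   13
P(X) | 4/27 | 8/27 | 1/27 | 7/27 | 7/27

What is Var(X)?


E[X] = 94/9
E[X²] = 3034/27
Var(X) = E[X²] - (E[X])² = 3034/27 - 8836/81 = 266/81

Var(X) = 266/81 ≈ 3.2840


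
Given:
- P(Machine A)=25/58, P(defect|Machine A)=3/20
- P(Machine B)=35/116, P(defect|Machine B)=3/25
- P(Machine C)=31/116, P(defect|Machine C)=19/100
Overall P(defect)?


P(B) = Σ P(B|Aᵢ)×P(Aᵢ)
  3/20×25/58 = 15/232
  3/25×35/116 = 21/580
  19/100×31/116 = 589/11600
Sum = 1759/11600

P(defect) = 1759/11600 ≈ 15.16%


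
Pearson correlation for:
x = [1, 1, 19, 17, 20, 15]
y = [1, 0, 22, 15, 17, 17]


n=6, Σx=73, Σy=72, Σxy=1269, Σx²=1277, Σy²=1288
r = (6×1269 - 73×72)/√((6×1277 - 73²)(6×1288 - 72²))
= 2358/√(2333×2544) = 2358/√5935152 ≈ 2358/2436.2167 ≈ 0.9679

r ≈ 0.9679


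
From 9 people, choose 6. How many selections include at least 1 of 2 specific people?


Complement: C(9,6) - C(7,6) = 84 - 7 = 77

77


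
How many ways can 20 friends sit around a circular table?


Circular arrangements of 20 distinct objects: fix one position to break rotational symmetry.
(n-1)! = 19! = 121645100408832000

121645100408832000


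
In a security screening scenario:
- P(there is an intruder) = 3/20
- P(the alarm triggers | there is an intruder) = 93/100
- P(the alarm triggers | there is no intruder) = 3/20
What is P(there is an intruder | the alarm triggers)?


Using Bayes' theorem:
P(A|B) = P(B|A)·P(A) / P(B)

P(the alarm triggers) = 93/100 × 3/20 + 3/20 × 17/20
= 279/2000 + 51/400 = 267/1000

P(there is an intruder|the alarm triggers) = (279/2000) / (267/1000) = 93/178

P(there is an intruder|the alarm triggers) = 93/178 ≈ 52.25%


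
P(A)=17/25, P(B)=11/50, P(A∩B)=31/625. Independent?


P(A)×P(B) = 187/1250
P(A∩B) = 31/625
Not equal → NOT independent

No, not independent


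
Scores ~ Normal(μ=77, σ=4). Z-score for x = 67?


z = (x - μ)/σ = (67 - 77)/4 = -2.5

z = -2.5


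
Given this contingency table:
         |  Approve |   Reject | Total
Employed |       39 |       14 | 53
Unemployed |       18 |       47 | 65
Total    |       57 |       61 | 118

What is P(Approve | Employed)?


P(Approve | Employed) = 39/(39+14) = 39/53

P(Approve|Employed) = 39/53 ≈ 73.58%


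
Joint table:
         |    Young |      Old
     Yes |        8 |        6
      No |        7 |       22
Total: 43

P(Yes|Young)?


P(Yes|Young) = 8/(8+7) = 8/15

P = 8/15 ≈ 53.33%


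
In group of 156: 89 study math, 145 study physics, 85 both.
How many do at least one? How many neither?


|A∪B| = 89+145-85 = 149
Neither = 156-149 = 7

At least one: 149; Neither: 7


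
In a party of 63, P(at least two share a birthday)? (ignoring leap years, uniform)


P(all different) = Π(365-i)/365 for i=0..62
= 0.003396
P(match) = 1 - 0.003396 = 0.996604

P ≈ 0.9966 ≈ 99.66%


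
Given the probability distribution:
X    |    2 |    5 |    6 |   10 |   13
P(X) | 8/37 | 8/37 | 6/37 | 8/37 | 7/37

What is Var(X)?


E[X] = 263/37
E[X²] = 2431/37
Var(X) = E[X²] - (E[X])² = 2431/37 - 69169/1369 = 20778/1369

Var(X) = 20778/1369 ≈ 15.1775


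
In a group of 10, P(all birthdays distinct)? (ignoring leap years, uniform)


P(all different) = Π(365-i)/365 for i=0..9
= (365/365)×(364/365)×...×(356/365)
= 0.883052

P ≈ 0.8831 ≈ 88.31%


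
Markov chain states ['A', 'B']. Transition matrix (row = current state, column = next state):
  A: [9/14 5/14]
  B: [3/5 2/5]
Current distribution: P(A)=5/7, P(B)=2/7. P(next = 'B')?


P(next=B) = Σᵢ P(now=i)×P(i→B)
= 5/7×5/14 + 2/7×2/5
= 25/98 + 4/35 = 181/490

P = 181/490 ≈ 0.3694


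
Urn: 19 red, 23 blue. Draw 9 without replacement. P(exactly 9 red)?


Hypergeometric: C(19,9)×C(23,0)/C(42,9)
= 92378×1/445891810 = 11/53095

P(X=9) = 11/53095 ≈ 0.02%


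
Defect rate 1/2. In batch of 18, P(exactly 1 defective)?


Binomial: P(X=1) = C(18,1)×p^1×(1-p)^17
= 18 × 1/2 × 1/131072 = 9/131072

P(X=1) = 9/131072 ≈ 0.01%


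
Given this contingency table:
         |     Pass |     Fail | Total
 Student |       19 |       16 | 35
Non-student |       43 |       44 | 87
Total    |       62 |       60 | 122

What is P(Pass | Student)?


P(Pass | Student) = 19/(19+16) = 19/35

P(Pass|Student) = 19/35 ≈ 54.29%


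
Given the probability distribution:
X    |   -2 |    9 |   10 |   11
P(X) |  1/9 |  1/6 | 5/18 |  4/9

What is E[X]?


E[X] = Σ x·P(X=x)
= (-2)×(1/9) + (9)×(1/6) + (10)×(5/18) + (11)×(4/9)
= 161/18

E[X] = 161/18


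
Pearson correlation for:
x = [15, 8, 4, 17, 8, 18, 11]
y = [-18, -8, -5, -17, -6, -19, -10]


n=7, Σx=81, Σy=-83, Σxy=-1143, Σx²=1103, Σy²=1199
r = (7×(-1143) - 81×(-83))/√((7×1103 - 81²)(7×1199 - (-83)²))
= -1278/√(1160×1504) = -1278/√1744640 ≈ -1278/1320.8482 ≈ -0.9676

r ≈ -0.9676


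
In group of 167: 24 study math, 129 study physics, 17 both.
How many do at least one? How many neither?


|A∪B| = 24+129-17 = 136
Neither = 167-136 = 31

At least one: 136; Neither: 31


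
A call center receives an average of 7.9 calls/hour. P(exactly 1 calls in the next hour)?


Poisson(λ=7.9): P(X=1) = e^(-λ)×λ^k/k!
= e^(-7.9) × 7.9^1 / 1!
≈ 0.0003707435405 × 7.9 / 1 ≈ 0.002929

P(X=1) ≈ 0.002929 ≈ 0.29%


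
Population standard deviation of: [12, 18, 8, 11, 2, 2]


Mean = 53/6
  (12-53/6)²=361/36
  (18-53/6)²=3025/36
  (8-53/6)²=25/36
  (11-53/6)²=169/36
  (2-53/6)²=1681/36
  (2-53/6)²=1681/36
Σ(x-μ)² = 1157/6
σ² = (1157/6)/6 = 1157/36

σ = √(1157/36) ≈ 5.6691


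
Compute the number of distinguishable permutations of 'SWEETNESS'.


Letters: 9, freq: {'S': 3, 'W': 1, 'E': 3, 'T': 1, 'N': 1}
9!/(3!×1!×3!×1!×1!) = 362880/36 = 10080

10080


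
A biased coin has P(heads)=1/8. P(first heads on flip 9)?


Geometric: P(X=9) = (1-p)^(k-1)×p = (7/8)^8×1/8 = 5764801/134217728

P(X=9) = 5764801/134217728 ≈ 4.30%


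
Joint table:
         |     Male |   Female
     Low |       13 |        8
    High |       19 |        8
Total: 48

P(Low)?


P(Low) = (13+8)/48 = 21/48 = 7/16

P(Low) = 7/16 ≈ 43.75%


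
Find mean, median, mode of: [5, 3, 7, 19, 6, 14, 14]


Sorted: [3, 5, 6, 7, 14, 14, 19]
Mean = 68/7
Median = 7
Freq: {5: 1, 3: 1, 7: 1, 19: 1, 6: 1, 14: 2}
Mode: [14]

Mean=68/7, Median=7, Mode=14


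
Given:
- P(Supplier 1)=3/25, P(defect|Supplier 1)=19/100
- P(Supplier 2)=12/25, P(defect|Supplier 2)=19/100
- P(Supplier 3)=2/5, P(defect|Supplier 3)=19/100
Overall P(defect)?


P(B) = Σ P(B|Aᵢ)×P(Aᵢ)
  19/100×3/25 = 57/2500
  19/100×12/25 = 57/625
  19/100×2/5 = 19/250
Sum = 19/100

P(defect) = 19/100 ≈ 19.00%


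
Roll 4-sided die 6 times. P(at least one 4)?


P(no 4)^6 = (3/4)^6 = 729/4096
P(≥1) = 1 - 729/4096 = 3367/4096

P = 3367/4096 ≈ 82.20%


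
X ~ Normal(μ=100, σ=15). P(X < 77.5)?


z = (77.5-100)/15 = -1.5
P(Z < -1.5) = 0.0668

P(X < 77.5) ≈ 0.0668


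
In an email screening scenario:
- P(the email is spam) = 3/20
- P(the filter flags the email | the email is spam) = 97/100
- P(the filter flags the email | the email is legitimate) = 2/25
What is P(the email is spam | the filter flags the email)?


Using Bayes' theorem:
P(A|B) = P(B|A)·P(A) / P(B)

P(the filter flags the email) = 97/100 × 3/20 + 2/25 × 17/20
= 291/2000 + 17/250 = 427/2000

P(the email is spam|the filter flags the email) = (291/2000) / (427/2000) = 291/427

P(the email is spam|the filter flags the email) = 291/427 ≈ 68.15%
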